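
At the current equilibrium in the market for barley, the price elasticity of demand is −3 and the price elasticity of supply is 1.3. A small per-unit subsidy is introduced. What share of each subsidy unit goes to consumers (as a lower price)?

Consumer share = 13/43

For a small subsidy around the equilibrium, the benefit split depends on the relative slopes, which at a point are proportional to the elasticities.
Buyer share = εs/(εs + |εd|) = 1.3/(1.3 + 3) = 13/43; seller share = |εd|/(εs + |εd|) = 30/43.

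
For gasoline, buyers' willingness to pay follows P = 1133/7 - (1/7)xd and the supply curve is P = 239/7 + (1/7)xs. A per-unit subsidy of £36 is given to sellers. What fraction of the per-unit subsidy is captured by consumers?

Pre-subsidy: 1133/7 - (1/7)x = 239/7 + (1/7)x gives x* = 447 and P* = 98.
With the subsidy, sellers receive Ps = Pb + 36 for each unit, where Pb is the price buyers pay.
On the curves, Pb = 1133/7 - (1/7)x and Ps = 239/7 + (1/7)x; the wedge Ps − Pb = 36 gives 239/7 + (1/7)x − (1133/7 - (1/7)x) = 36, so x' = 573.
Then Pb = 1133/7 − (1/7)·573 = 80 and Ps = 239/7 + (1/7)·573 = 116.
Buyers' price falls by P* − Pb = 98 − 80 = 18; sellers' price rises by Ps − P* = 116 − 98 = 18.
So consumers capture 18/36 = 0.5 of each unit of subsidy.

Consumer share = 0.5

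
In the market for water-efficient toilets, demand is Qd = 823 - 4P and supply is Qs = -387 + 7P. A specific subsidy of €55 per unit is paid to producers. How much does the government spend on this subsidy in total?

Government cost = €28765

Pre-subsidy: 823 - 4P = -387 + 7P gives P* = 110, Q* = 383.
With the subsidy, sellers receive Ps = Pb + 55 for each unit, where Pb is the price buyers pay.
Supply in terms of Pb becomes Qs = -387 + 7(Pb + 55) = -2 + 7Pb. Setting this equal to demand: 823 - 4Pb = -2 + 7Pb, so Pb = 75.
Sellers receive Ps = 75 + 55 = 130; Q' = 823 − 4·75 = 523.
Government outlay = subsidy × quantity = 55 × 523 = 28765.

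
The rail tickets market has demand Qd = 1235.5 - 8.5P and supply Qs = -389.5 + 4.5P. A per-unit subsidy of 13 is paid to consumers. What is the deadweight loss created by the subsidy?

Pre-subsidy: 1235.5 - 8.5P = -389.5 + 4.5P gives P* = 125, Q* = 173.
With the rebate, buyers effectively pay Pb = Ps − 13, where Ps is the price sellers receive.
Demand in terms of Ps becomes Qd = 1235.5 − 8.5(Ps − 13) = 1346 - 8.5Ps. Setting this equal to supply: 1346 - 8.5Ps = -389.5 + 4.5Ps, so Ps = 133.5.
Buyers pay Pb = 133.5 − 13 = 120.5; Q' = -389.5 + 4.5·133.5 = 211.25.
The subsidy expands output by 211.25 − 173 = 38.25 past the efficient level; on those units the gap between marginal cost and willingness to pay runs from 0 up to 13.
DWL = ½ × 13 × 38.25 = 248.625.

Deadweight loss = 248.625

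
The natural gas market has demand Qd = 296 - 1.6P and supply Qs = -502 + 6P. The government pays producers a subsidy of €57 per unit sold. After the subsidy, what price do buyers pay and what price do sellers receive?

Buyers pay €60; sellers receive €117

Pre-subsidy: 296 - 1.6P = -502 + 6P gives P* = 105, Q* = 128.
With the subsidy, sellers receive Ps = Pb + 57 for each unit, where Pb is the price buyers pay.
Supply in terms of Pb becomes Qs = -502 + 6(Pb + 57) = -160 + 6Pb. Setting this equal to demand: 296 - 1.6Pb = -160 + 6Pb, so Pb = 60.
Sellers receive Ps = 60 + 57 = 117; Q' = 296 − 1.6·60 = 200.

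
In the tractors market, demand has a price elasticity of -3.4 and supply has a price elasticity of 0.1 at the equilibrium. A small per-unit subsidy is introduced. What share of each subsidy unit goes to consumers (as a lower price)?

Consumer share = 1/35

For a small subsidy around the equilibrium, the benefit split depends on the relative slopes, which at a point are proportional to the elasticities.
Buyer share = εs/(εs + |εd|) = 0.1/(0.1 + 3.4) = 1/35; seller share = |εd|/(εs + |εd|) = 34/35.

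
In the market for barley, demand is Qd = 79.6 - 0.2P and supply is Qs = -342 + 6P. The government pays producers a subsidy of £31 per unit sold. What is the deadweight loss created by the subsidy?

Pre-subsidy: 79.6 - 0.2P = -342 + 6P gives P* = 68, Q* = 66.
With the subsidy, sellers receive Ps = Pb + 31 for each unit, where Pb is the price buyers pay.
Supply in terms of Pb becomes Qs = -342 + 6(Pb + 31) = -156 + 6Pb. Setting this equal to demand: 79.6 - 0.2Pb = -156 + 6Pb, so Pb = 38.
Sellers receive Ps = 38 + 31 = 69; Q' = 79.6 − 0.2·38 = 72.
The subsidy expands output by 72 − 66 = 6 past the efficient level; on those units the gap between marginal cost and willingness to pay runs from 0 up to 31.
DWL = ½ × 31 × 6 = 93.

Deadweight loss = £93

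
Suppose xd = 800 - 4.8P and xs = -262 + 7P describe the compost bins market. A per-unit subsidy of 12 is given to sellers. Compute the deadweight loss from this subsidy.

Pre-subsidy: 800 - 4.8P = -262 + 7P gives P* = 90, x* = 368.
With the subsidy, sellers receive Ps = Pb + 12 for each unit, where Pb is the price buyers pay.
Supply in terms of Pb becomes xs = -262 + 7(Pb + 12) = -178 + 7Pb. Setting this equal to demand: 800 - 4.8Pb = -178 + 7Pb, so Pb = 4890/59.
Sellers receive Ps = 4890/59 + 12 = 5598/59; x' = 800 − 4.8·(4890/59) = 23728/59.
The subsidy expands output by 23728/59 − 368 = 2016/59 past the efficient level; on those units the gap between marginal cost and willingness to pay runs from 0 up to 12.
DWL = ½ × 12 × 2016/59 = 12096/59.

Deadweight loss = 12096/59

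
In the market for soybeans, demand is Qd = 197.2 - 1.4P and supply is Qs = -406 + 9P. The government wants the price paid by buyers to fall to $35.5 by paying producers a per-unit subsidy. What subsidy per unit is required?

Required subsidy s = $26 per unit

At a buyer price of 35.5, quantity demanded is 197.2 − 1.4·35.5 = 147.5.
Sellers supply 147.5 only when they receive Ps with -406 + 9·Ps = 147.5, i.e. Ps = 61.5.
s = Ps − Pb = 61.5 − 35.5 = 26.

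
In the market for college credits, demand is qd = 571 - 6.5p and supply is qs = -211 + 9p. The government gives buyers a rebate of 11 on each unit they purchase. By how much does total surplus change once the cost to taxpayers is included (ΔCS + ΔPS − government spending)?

Pre-subsidy: 571 - 6.5p = -211 + 9p gives p* = 1564/31, q* = 7535/31.
With the rebate, buyers effectively pay pb = ps − 11, where ps is the price sellers receive.
Demand in terms of ps becomes qd = 571 − 6.5(ps − 11) = 642.5 - 6.5ps. Setting this equal to supply: 642.5 - 6.5ps = -211 + 9ps, so ps = 1707/31.
Buyers pay pb = 1707/31 − 11 = 1366/31; q' = -211 + 9·(1707/31) = 8822/31.
ΔCS = ½(7535/31 + 8822/31)(1564/31 − 1366/31) = 1619343/961; ΔPS = ½(7535/31 + 8822/31)(1707/31 − 1564/31) = 2339051/1922.
Government spending = 11 × 8822/31 = 97042/31.
Net change = 1619343/961 + 2339051/1922 − 97042/31 = -14157/62. The loss equals the DWL triangle ½·11·1287/31.

Net change in total surplus = -14157/62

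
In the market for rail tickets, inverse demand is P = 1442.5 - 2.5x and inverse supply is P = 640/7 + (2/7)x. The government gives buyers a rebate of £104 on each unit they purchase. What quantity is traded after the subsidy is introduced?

x' = 1567/3

Pre-subsidy: 1442.5 - 2.5x = 640/7 + (2/7)x gives x* = 485 and P* = 230.
With the rebate, buyers effectively pay Pb = Ps − 104, where Ps is the price sellers receive.
On the curves, Pb = 1442.5 - 2.5x and Ps = 640/7 + (2/7)x; the wedge Ps − Pb = 104 gives 640/7 + (2/7)x − (1442.5 - 2.5x) = 104, so x' = 1567/3.
Then Pb = 1442.5 − 2.5·(1567/3) = 410/3 and Ps = 640/7 + (2/7)·(1567/3) = 722/3.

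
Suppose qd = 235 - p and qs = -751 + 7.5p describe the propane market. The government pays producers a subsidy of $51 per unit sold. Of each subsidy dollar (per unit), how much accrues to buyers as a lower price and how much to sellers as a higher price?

Pre-subsidy: 235 - p = -751 + 7.5p gives p* = 116, q* = 119.
With the subsidy, sellers receive ps = pb + 51 for each unit, where pb is the price buyers pay.
Supply in terms of pb becomes qs = -751 + 7.5(pb + 51) = -368.5 + 7.5pb. Setting this equal to demand: 235 - pb = -368.5 + 7.5pb, so pb = 71.
Sellers receive ps = 71 + 51 = 122; q' = 235 − 1·71 = 164.
Buyers' price falls by p* − pb = 116 − 71 = 45; sellers' price rises by ps − p* = 122 − 116 = 6.

Buyers gain $45 per unit; sellers gain $6 per unit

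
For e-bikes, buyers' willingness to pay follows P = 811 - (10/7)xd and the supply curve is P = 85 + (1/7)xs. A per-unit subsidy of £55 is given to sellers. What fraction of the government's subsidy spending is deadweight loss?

DWL / government spending = 5/142

Pre-subsidy: 811 - (10/7)x = 85 + (1/7)x gives x* = 462 and P* = 151.
With the subsidy, sellers receive Ps = Pb + 55 for each unit, where Pb is the price buyers pay.
On the curves, Pb = 811 - (10/7)x and Ps = 85 + (1/7)x; the wedge Ps − Pb = 55 gives 85 + (1/7)x − (811 - (10/7)x) = 55, so x' = 497.
Then Pb = 811 − (10/7)·497 = 101 and Ps = 85 + (1/7)·497 = 156.
ΔCS = ½(462 + 497)(151 − 101) = 23975; ΔPS = ½(462 + 497)(156 − 151) = 2397.5.
Government spending = 55 × 497 = 27335.
DWL = ½ × 55 × (497 − 462) = 962.5; fraction = 962.5 / 27335 = 5/142.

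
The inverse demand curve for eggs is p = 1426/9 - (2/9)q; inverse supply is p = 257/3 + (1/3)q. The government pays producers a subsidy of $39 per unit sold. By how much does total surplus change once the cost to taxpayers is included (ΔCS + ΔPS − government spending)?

Net change in total surplus = -$1368.9

Pre-subsidy: 1426/9 - (2/9)q = 257/3 + (1/3)q gives q* = 131 and p* = 388/3.
With the subsidy, sellers receive ps = pb + 39 for each unit, where pb is the price buyers pay.
On the curves, pb = 1426/9 - (2/9)q and ps = 257/3 + (1/3)q; the wedge ps − pb = 39 gives 257/3 + (1/3)q − (1426/9 - (2/9)q) = 39, so q' = 201.2.
Then pb = 1426/9 − (2/9)·201.2 = 1706/15 and ps = 257/3 + (1/3)·201.2 = 2291/15.
ΔCS = ½(131 + 201.2)(388/3 − 1706/15) = 2591.16; ΔPS = ½(131 + 201.2)(2291/15 − 388/3) = 3886.74.
Government spending = 39 × 201.2 = 7846.8.
Net change = 2591.16 + 3886.74 − 7846.8 = -1368.9. The loss equals the DWL triangle ½·39·70.2.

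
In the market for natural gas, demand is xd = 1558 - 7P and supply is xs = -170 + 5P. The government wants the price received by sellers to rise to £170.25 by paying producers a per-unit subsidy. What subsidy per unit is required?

Required subsidy s = £45 per unit

At a seller price of 170.25, quantity supplied is -170 + 5·170.25 = 681.25.
Buyers absorb 681.25 only when they pay Pb with 1558 − 7·Pb = 681.25, i.e. Pb = 125.25.
s = Ps − Pb = 170.25 − 125.25 = 45.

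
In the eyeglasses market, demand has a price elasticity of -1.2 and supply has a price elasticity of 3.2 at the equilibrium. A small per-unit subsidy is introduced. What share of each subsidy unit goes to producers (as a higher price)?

Producer share = 3/11

For a small subsidy around the equilibrium, the benefit split depends on the relative slopes, which at a point are proportional to the elasticities.
Buyer share = εs/(εs + |εd|) = 3.2/(3.2 + 1.2) = 8/11; seller share = |εd|/(εs + |εd|) = 3/11.
So producers capture 3/11 of the subsidy.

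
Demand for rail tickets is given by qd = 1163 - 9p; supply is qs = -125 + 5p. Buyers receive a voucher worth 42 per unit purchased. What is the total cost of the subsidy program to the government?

Government cost = 19740

Pre-subsidy: 1163 - 9p = -125 + 5p gives p* = 92, q* = 335.
With the rebate, buyers effectively pay pb = ps − 42, where ps is the price sellers receive.
Demand in terms of ps becomes qd = 1163 − 9(ps − 42) = 1541 - 9ps. Setting this equal to supply: 1541 - 9ps = -125 + 5ps, so ps = 119.
Buyers pay pb = 119 − 42 = 77; q' = -125 + 5·119 = 470.
Government outlay = subsidy × quantity = 42 × 470 = 19740.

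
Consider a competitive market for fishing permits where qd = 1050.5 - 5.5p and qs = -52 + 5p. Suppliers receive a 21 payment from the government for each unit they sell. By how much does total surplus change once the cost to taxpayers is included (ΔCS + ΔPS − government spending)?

Net change in total surplus = -577.5

Pre-subsidy: 1050.5 - 5.5p = -52 + 5p gives p* = 105, q* = 473.
With the subsidy, sellers receive ps = pb + 21 for each unit, where pb is the price buyers pay.
Supply in terms of pb becomes qs = -52 + 5(pb + 21) = 53 + 5pb. Setting this equal to demand: 1050.5 - 5.5pb = 53 + 5pb, so pb = 95.
Sellers receive ps = 95 + 21 = 116; q' = 1050.5 − 5.5·95 = 528.
ΔCS = ½(473 + 528)(105 − 95) = 5005; ΔPS = ½(473 + 528)(116 − 105) = 5505.5.
Government spending = 21 × 528 = 11088.
Net change = 5005 + 5505.5 − 11088 = -577.5. The loss equals the DWL triangle ½·21·55.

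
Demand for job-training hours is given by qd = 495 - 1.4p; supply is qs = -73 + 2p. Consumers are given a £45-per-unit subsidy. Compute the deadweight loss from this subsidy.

Pre-subsidy: 495 - 1.4p = -73 + 2p gives p* = 2840/17, q* = 4439/17.
With the rebate, buyers effectively pay pb = ps − 45, where ps is the price sellers receive.
Demand in terms of ps becomes qd = 495 − 1.4(ps − 45) = 558 - 1.4ps. Setting this equal to supply: 558 - 1.4ps = -73 + 2ps, so ps = 3155/17.
Buyers pay pb = 3155/17 − 45 = 2390/17; q' = -73 + 2·(3155/17) = 5069/17.
The subsidy expands output by 5069/17 − 4439/17 = 630/17 past the efficient level; on those units the gap between marginal cost and willingness to pay runs from 0 up to 45.
DWL = ½ × 45 × 630/17 = 14175/17.

Deadweight loss = 14175/17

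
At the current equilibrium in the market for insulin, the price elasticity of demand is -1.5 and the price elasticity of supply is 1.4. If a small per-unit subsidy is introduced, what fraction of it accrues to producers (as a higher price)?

Producer share = 15/29

For a small subsidy around the equilibrium, the benefit split depends on the relative slopes, which at a point are proportional to the elasticities.
Buyer share = εs/(εs + |εd|) = 1.4/(1.4 + 1.5) = 14/29; seller share = |εd|/(εs + |εd|) = 15/29.
So producers capture 15/29 of the subsidy.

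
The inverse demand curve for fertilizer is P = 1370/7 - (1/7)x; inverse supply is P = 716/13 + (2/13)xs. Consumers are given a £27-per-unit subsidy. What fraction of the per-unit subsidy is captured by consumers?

Consumer share = 13/27

Pre-subsidy: 1370/7 - (1/7)x = 716/13 + (2/13)x gives x* = 474 and P* = 128.
With the rebate, buyers effectively pay Pb = Ps − 27, where Ps is the price sellers receive.
On the curves, Pb = 1370/7 - (1/7)x and Ps = 716/13 + (2/13)x; the wedge Ps − Pb = 27 gives 716/13 + (2/13)x − (1370/7 - (1/7)x) = 27, so x' = 565.
Then Pb = 1370/7 − (1/7)·565 = 115 and Ps = 716/13 + (2/13)·565 = 142.
Buyers' price falls by P* − Pb = 128 − 115 = 13; sellers' price rises by Ps − P* = 142 − 128 = 14.
So consumers capture 13/27 = 13/27 of each unit of subsidy.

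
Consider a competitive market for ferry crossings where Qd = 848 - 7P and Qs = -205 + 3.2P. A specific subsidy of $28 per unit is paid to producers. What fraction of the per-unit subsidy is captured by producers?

Pre-subsidy: 848 - 7P = -205 + 3.2P gives P* = 1755/17, Q* = 2131/17.
With the subsidy, sellers receive Ps = Pb + 28 for each unit, where Pb is the price buyers pay.
Supply in terms of Pb becomes Qs = -205 + 3.2(Pb + 28) = -115.4 + 3.2Pb. Setting this equal to demand: 848 - 7Pb = -115.4 + 3.2Pb, so Pb = 4817/51.
Sellers receive Ps = 4817/51 + 28 = 6245/51; Q' = 848 − 7·(4817/51) = 9529/51.
Buyers' price falls by P* − Pb = 1755/17 − 4817/51 = 448/51; sellers' price rises by Ps − P* = 6245/51 − 1755/17 = 980/51.
So producers capture (980/51)/28 = 35/51 of each unit of subsidy.

Producer share = 35/51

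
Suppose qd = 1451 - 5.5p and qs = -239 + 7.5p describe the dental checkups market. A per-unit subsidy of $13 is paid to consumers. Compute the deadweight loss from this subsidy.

Pre-subsidy: 1451 - 5.5p = -239 + 7.5p gives p* = 130, q* = 736.
With the rebate, buyers effectively pay pb = ps − 13, where ps is the price sellers receive.
Demand in terms of ps becomes qd = 1451 − 5.5(ps − 13) = 1522.5 - 5.5ps. Setting this equal to supply: 1522.5 - 5.5ps = -239 + 7.5ps, so ps = 135.5.
Buyers pay pb = 135.5 − 13 = 122.5; q' = -239 + 7.5·135.5 = 777.25.
The subsidy expands output by 777.25 − 736 = 41.25 past the efficient level; on those units the gap between marginal cost and willingness to pay runs from 0 up to 13.
DWL = ½ × 13 × 41.25 = 268.125.

Deadweight loss = $268.125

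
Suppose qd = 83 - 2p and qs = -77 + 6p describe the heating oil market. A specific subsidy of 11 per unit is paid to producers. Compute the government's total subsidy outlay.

Pre-subsidy: 83 - 2p = -77 + 6p gives p* = 20, q* = 43.
With the subsidy, sellers receive ps = pb + 11 for each unit, where pb is the price buyers pay.
Supply in terms of pb becomes qs = -77 + 6(pb + 11) = -11 + 6pb. Setting this equal to demand: 83 - 2pb = -11 + 6pb, so pb = 11.75.
Sellers receive ps = 11.75 + 11 = 22.75; q' = 83 − 2·11.75 = 59.5.
Government outlay = subsidy × quantity = 11 × 59.5 = 654.5.

Government cost = 654.5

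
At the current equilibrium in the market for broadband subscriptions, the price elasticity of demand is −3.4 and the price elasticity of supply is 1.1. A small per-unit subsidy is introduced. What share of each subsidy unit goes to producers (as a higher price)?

Producer share = 34/45

For a small subsidy around the equilibrium, the benefit split depends on the relative slopes, which at a point are proportional to the elasticities.
Buyer share = εs/(εs + |εd|) = 1.1/(1.1 + 3.4) = 11/45; seller share = |εd|/(εs + |εd|) = 34/45.
So producers capture 34/45 of the subsidy.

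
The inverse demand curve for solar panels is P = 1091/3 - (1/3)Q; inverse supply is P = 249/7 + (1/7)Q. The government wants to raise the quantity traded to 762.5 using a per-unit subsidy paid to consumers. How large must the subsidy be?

At Q = 762.5, from the demand curve buyers pay Pb = 1091/3 − (1/3)·762.5 = 109.5; from the supply curve sellers need Ps = 249/7 + (1/7)·762.5 = 144.5.
The subsidy must fill the gap: s = Ps − Pb = 144.5 − 109.5 = 35.

Required subsidy s = 35 per unit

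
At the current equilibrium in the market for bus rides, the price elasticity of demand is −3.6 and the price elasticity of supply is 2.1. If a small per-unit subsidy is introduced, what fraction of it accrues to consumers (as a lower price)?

Consumer share = 7/19

For a small subsidy around the equilibrium, the benefit split depends on the relative slopes, which at a point are proportional to the elasticities.
Buyer share = εs/(εs + |εd|) = 2.1/(2.1 + 3.6) = 7/19; seller share = |εd|/(εs + |εd|) = 12/19.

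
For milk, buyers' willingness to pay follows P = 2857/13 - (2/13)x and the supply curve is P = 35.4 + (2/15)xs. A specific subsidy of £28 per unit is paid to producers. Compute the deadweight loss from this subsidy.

Pre-subsidy: 2857/13 - (2/13)x = 35.4 + (2/15)x gives x* = 642 and P* = 121.
With the subsidy, sellers receive Ps = Pb + 28 for each unit, where Pb is the price buyers pay.
On the curves, Pb = 2857/13 - (2/13)x and Ps = 35.4 + (2/15)x; the wedge Ps − Pb = 28 gives 35.4 + (2/15)x − (2857/13 - (2/13)x) = 28, so x' = 739.5.
Then Pb = 2857/13 − (2/13)·739.5 = 106 and Ps = 35.4 + (2/15)·739.5 = 134.
The subsidy expands output by 739.5 − 642 = 97.5 past the efficient level; on those units the gap between marginal cost and willingness to pay runs from 0 up to 28.
DWL = ½ × 28 × 97.5 = 1365.

Deadweight loss = £1365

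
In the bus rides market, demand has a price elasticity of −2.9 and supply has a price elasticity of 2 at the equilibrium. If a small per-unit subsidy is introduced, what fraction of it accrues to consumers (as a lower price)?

For a small subsidy around the equilibrium, the benefit split depends on the relative slopes, which at a point are proportional to the elasticities.
Buyer share = εs/(εs + |εd|) = 2/(2 + 2.9) = 20/49; seller share = |εd|/(εs + |εd|) = 29/49.

Consumer share = 20/49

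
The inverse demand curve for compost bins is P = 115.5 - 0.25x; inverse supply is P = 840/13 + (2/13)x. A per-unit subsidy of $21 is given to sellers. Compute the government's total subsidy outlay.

Government cost = $3738

Pre-subsidy: 115.5 - 0.25x = 840/13 + (2/13)x gives x* = 126 and P* = 84.
With the subsidy, sellers receive Ps = Pb + 21 for each unit, where Pb is the price buyers pay.
On the curves, Pb = 115.5 - 0.25x and Ps = 840/13 + (2/13)x; the wedge Ps − Pb = 21 gives 840/13 + (2/13)x − (115.5 - 0.25x) = 21, so x' = 178.
Then Pb = 115.5 − 0.25·178 = 71 and Ps = 840/13 + (2/13)·178 = 92.
Government outlay = subsidy × quantity = 21 × 178 = 3738.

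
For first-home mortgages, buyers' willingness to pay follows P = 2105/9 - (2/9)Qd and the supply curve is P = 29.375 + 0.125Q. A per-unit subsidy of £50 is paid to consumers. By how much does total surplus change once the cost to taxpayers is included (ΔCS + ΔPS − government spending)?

Pre-subsidy: 2105/9 - (2/9)Q = 29.375 + 0.125Q gives Q* = 589 and P* = 103.
With the rebate, buyers effectively pay Pb = Ps − 50, where Ps is the price sellers receive.
On the curves, Pb = 2105/9 - (2/9)Q and Ps = 29.375 + 0.125Q; the wedge Ps − Pb = 50 gives 29.375 + 0.125Q − (2105/9 - (2/9)Q) = 50, so Q' = 733.
Then Pb = 2105/9 − (2/9)·733 = 71 and Ps = 29.375 + 0.125·733 = 121.
ΔCS = ½(589 + 733)(103 − 71) = 21152; ΔPS = ½(589 + 733)(121 − 103) = 11898.
Government spending = 50 × 733 = 36650.
Net change = 21152 + 11898 − 36650 = -3600. The loss equals the DWL triangle ½·50·144.

Net change in total surplus = -£3600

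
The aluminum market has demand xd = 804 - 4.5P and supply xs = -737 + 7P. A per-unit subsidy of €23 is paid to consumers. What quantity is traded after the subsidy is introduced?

Pre-subsidy: 804 - 4.5P = -737 + 7P gives P* = 134, x* = 201.
With the rebate, buyers effectively pay Pb = Ps − 23, where Ps is the price sellers receive.
Demand in terms of Ps becomes xd = 804 − 4.5(Ps − 23) = 907.5 - 4.5Ps. Setting this equal to supply: 907.5 - 4.5Ps = -737 + 7Ps, so Ps = 143.
Buyers pay Pb = 143 − 23 = 120; x' = -737 + 7·143 = 264.

x' = 264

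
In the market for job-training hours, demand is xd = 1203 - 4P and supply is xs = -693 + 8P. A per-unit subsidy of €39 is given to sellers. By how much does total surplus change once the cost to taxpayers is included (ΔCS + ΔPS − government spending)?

Pre-subsidy: 1203 - 4P = -693 + 8P gives P* = 158, x* = 571.
With the subsidy, sellers receive Ps = Pb + 39 for each unit, where Pb is the price buyers pay.
Supply in terms of Pb becomes xs = -693 + 8(Pb + 39) = -381 + 8Pb. Setting this equal to demand: 1203 - 4Pb = -381 + 8Pb, so Pb = 132.
Sellers receive Ps = 132 + 39 = 171; x' = 1203 − 4·132 = 675.
ΔCS = ½(571 + 675)(158 − 132) = 16198; ΔPS = ½(571 + 675)(171 − 158) = 8099.
Government spending = 39 × 675 = 26325.
Net change = 16198 + 8099 − 26325 = -2028. The loss equals the DWL triangle ½·39·104.

Net change in total surplus = -€2028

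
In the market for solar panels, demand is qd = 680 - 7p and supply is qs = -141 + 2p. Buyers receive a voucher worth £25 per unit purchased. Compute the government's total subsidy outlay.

Pre-subsidy: 680 - 7p = -141 + 2p gives p* = 821/9, q* = 373/9.
With the rebate, buyers effectively pay pb = ps − 25, where ps is the price sellers receive.
Demand in terms of ps becomes qd = 680 − 7(ps − 25) = 855 - 7ps. Setting this equal to supply: 855 - 7ps = -141 + 2ps, so ps = 332/3.
Buyers pay pb = 332/3 − 25 = 257/3; q' = -141 + 2·(332/3) = 241/3.
Government outlay = subsidy × quantity = 25 × 241/3 = 6025/3.

Government cost = 6025/3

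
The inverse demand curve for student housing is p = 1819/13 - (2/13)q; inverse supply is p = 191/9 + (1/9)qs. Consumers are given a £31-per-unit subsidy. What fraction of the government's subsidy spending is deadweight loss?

Pre-subsidy: 1819/13 - (2/13)q = 191/9 + (1/9)q gives q* = 448 and p* = 71.
With the rebate, buyers effectively pay pb = ps − 31, where ps is the price sellers receive.
On the curves, pb = 1819/13 - (2/13)q and ps = 191/9 + (1/9)q; the wedge ps − pb = 31 gives 191/9 + (1/9)q − (1819/13 - (2/13)q) = 31, so q' = 565.
Then pb = 1819/13 − (2/13)·565 = 53 and ps = 191/9 + (1/9)·565 = 84.
ΔCS = ½(448 + 565)(71 − 53) = 9117; ΔPS = ½(448 + 565)(84 − 71) = 6584.5.
Government spending = 31 × 565 = 17515.
DWL = ½ × 31 × (565 − 448) = 1813.5; fraction = 1813.5 / 17515 = 117/1130.

DWL / government spending = 117/1130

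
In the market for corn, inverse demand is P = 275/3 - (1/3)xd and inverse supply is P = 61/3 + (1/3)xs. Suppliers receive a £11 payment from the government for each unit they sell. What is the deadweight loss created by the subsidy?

Deadweight loss = £90.75

Pre-subsidy: 275/3 - (1/3)x = 61/3 + (1/3)x gives x* = 107 and P* = 56.
With the subsidy, sellers receive Ps = Pb + 11 for each unit, where Pb is the price buyers pay.
On the curves, Pb = 275/3 - (1/3)x and Ps = 61/3 + (1/3)x; the wedge Ps − Pb = 11 gives 61/3 + (1/3)x − (275/3 - (1/3)x) = 11, so x' = 123.5.
Then Pb = 275/3 − (1/3)·123.5 = 50.5 and Ps = 61/3 + (1/3)·123.5 = 61.5.
The subsidy expands output by 123.5 − 107 = 16.5 past the efficient level; on those units the gap between marginal cost and willingness to pay runs from 0 up to 11.
DWL = ½ × 11 × 16.5 = 90.75.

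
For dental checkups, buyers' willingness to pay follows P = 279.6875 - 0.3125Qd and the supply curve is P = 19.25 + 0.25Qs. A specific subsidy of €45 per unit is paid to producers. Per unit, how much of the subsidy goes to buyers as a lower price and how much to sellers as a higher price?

Buyers gain €25 per unit; sellers gain €20 per unit

Pre-subsidy: 279.6875 - 0.3125Q = 19.25 + 0.25Q gives Q* = 463 and P* = 135.
With the subsidy, sellers receive Ps = Pb + 45 for each unit, where Pb is the price buyers pay.
On the curves, Pb = 279.6875 - 0.3125Q and Ps = 19.25 + 0.25Q; the wedge Ps − Pb = 45 gives 19.25 + 0.25Q − (279.6875 - 0.3125Q) = 45, so Q' = 543.
Then Pb = 279.6875 − 0.3125·543 = 110 and Ps = 19.25 + 0.25·543 = 155.
Buyers' price falls by P* − Pb = 135 − 110 = 25; sellers' price rises by Ps − P* = 155 − 135 = 20.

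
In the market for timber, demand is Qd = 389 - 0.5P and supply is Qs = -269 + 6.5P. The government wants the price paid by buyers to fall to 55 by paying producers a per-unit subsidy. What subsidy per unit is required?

Required subsidy s = 42 per unit

At a buyer price of 55, quantity demanded is 389 − 0.5·55 = 361.5.
Sellers supply 361.5 only when they receive Ps with -269 + 6.5·Ps = 361.5, i.e. Ps = 97.
s = Ps − Pb = 97 − 55 = 42.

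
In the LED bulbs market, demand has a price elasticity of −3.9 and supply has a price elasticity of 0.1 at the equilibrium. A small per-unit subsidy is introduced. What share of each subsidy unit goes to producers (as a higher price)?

Producer share = 0.975

For a small subsidy around the equilibrium, the benefit split depends on the relative slopes, which at a point are proportional to the elasticities.
Buyer share = εs/(εs + |εd|) = 0.1/(0.1 + 3.9) = 0.025; seller share = |εd|/(εs + |εd|) = 0.975.
So producers capture 0.975 of the subsidy.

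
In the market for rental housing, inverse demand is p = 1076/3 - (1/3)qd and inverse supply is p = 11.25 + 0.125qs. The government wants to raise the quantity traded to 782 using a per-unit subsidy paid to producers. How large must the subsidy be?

Required subsidy s = 11 per unit

At q = 782, from the demand curve buyers pay pb = 1076/3 − (1/3)·782 = 98; from the supply curve sellers need ps = 11.25 + 0.125·782 = 109.
The subsidy must fill the gap: s = ps − pb = 109 − 98 = 11.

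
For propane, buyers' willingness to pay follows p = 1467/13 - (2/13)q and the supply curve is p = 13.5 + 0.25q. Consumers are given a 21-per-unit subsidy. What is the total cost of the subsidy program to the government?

Pre-subsidy: 1467/13 - (2/13)q = 13.5 + 0.25q gives q* = 246 and p* = 75.
With the rebate, buyers effectively pay pb = ps − 21, where ps is the price sellers receive.
On the curves, pb = 1467/13 - (2/13)q and ps = 13.5 + 0.25q; the wedge ps − pb = 21 gives 13.5 + 0.25q − (1467/13 - (2/13)q) = 21, so q' = 298.
Then pb = 1467/13 − (2/13)·298 = 67 and ps = 13.5 + 0.25·298 = 88.
Government outlay = subsidy × quantity = 21 × 298 = 6258.

Government cost = 6258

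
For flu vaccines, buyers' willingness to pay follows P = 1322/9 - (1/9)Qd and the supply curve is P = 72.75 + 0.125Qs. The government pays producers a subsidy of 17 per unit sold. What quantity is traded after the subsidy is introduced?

Q' = 386

Pre-subsidy: 1322/9 - (1/9)Q = 72.75 + 0.125Q gives Q* = 314 and P* = 112.
With the subsidy, sellers receive Ps = Pb + 17 for each unit, where Pb is the price buyers pay.
On the curves, Pb = 1322/9 - (1/9)Q and Ps = 72.75 + 0.125Q; the wedge Ps − Pb = 17 gives 72.75 + 0.125Q − (1322/9 - (1/9)Q) = 17, so Q' = 386.
Then Pb = 1322/9 − (1/9)·386 = 104 and Ps = 72.75 + 0.125·386 = 121.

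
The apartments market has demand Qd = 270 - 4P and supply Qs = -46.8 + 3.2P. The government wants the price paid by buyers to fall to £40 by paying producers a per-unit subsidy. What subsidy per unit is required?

At a buyer price of 40, quantity demanded is 270 − 4·40 = 110.
Sellers supply 110 only when they receive Ps with -46.8 + 3.2·Ps = 110, i.e. Ps = 49.
s = Ps − Pb = 49 − 40 = 9.

Required subsidy s = £9 per unit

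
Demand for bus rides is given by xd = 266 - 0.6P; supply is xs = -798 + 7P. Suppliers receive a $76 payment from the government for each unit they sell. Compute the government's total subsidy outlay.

Pre-subsidy: 266 - 0.6P = -798 + 7P gives P* = 140, x* = 182.
With the subsidy, sellers receive Ps = Pb + 76 for each unit, where Pb is the price buyers pay.
Supply in terms of Pb becomes xs = -798 + 7(Pb + 76) = -266 + 7Pb. Setting this equal to demand: 266 - 0.6Pb = -266 + 7Pb, so Pb = 70.
Sellers receive Ps = 70 + 76 = 146; x' = 266 − 0.6·70 = 224.
Government outlay = subsidy × quantity = 76 × 224 = 17024.

Government cost = $17024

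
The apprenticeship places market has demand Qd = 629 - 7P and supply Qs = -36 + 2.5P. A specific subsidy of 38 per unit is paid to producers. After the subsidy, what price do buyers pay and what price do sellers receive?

Buyers pay 60; sellers receive 98

Pre-subsidy: 629 - 7P = -36 + 2.5P gives P* = 70, Q* = 139.
With the subsidy, sellers receive Ps = Pb + 38 for each unit, where Pb is the price buyers pay.
Supply in terms of Pb becomes Qs = -36 + 2.5(Pb + 38) = 59 + 2.5Pb. Setting this equal to demand: 629 - 7Pb = 59 + 2.5Pb, so Pb = 60.
Sellers receive Ps = 60 + 38 = 98; Q' = 629 − 7·60 = 209.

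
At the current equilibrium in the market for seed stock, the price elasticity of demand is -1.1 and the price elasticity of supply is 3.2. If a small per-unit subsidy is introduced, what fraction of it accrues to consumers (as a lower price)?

Consumer share = 32/43

For a small subsidy around the equilibrium, the benefit split depends on the relative slopes, which at a point are proportional to the elasticities.
Buyer share = εs/(εs + |εd|) = 3.2/(3.2 + 1.1) = 32/43; seller share = |εd|/(εs + |εd|) = 11/43.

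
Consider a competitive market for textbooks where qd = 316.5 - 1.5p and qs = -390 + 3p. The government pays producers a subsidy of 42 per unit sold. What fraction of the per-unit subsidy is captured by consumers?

Pre-subsidy: 316.5 - 1.5p = -390 + 3p gives p* = 157, q* = 81.
With the subsidy, sellers receive ps = pb + 42 for each unit, where pb is the price buyers pay.
Supply in terms of pb becomes qs = -390 + 3(pb + 42) = -264 + 3pb. Setting this equal to demand: 316.5 - 1.5pb = -264 + 3pb, so pb = 129.
Sellers receive ps = 129 + 42 = 171; q' = 316.5 − 1.5·129 = 123.
Buyers' price falls by p* − pb = 157 − 129 = 28; sellers' price rises by ps − p* = 171 − 157 = 14.
So consumers capture 28/42 = 2/3 of each unit of subsidy.

Consumer share = 2/3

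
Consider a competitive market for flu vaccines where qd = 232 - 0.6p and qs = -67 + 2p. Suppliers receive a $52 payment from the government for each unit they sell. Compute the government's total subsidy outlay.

Government cost = $9724

Pre-subsidy: 232 - 0.6p = -67 + 2p gives p* = 115, q* = 163.
With the subsidy, sellers receive ps = pb + 52 for each unit, where pb is the price buyers pay.
Supply in terms of pb becomes qs = -67 + 2(pb + 52) = 37 + 2pb. Setting this equal to demand: 232 - 0.6pb = 37 + 2pb, so pb = 75.
Sellers receive ps = 75 + 52 = 127; q' = 232 − 0.6·75 = 187.
Government outlay = subsidy × quantity = 52 × 187 = 9724.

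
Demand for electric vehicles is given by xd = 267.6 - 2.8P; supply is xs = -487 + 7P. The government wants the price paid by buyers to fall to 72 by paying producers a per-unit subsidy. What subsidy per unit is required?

At a buyer price of 72, quantity demanded is 267.6 − 2.8·72 = 66.
Sellers supply 66 only when they receive Ps with -487 + 7·Ps = 66, i.e. Ps = 79.
s = Ps − Pb = 79 − 72 = 7.

Required subsidy s = 7 per unit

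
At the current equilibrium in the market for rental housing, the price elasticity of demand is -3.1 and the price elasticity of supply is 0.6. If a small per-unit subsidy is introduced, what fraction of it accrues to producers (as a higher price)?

For a small subsidy around the equilibrium, the benefit split depends on the relative slopes, which at a point are proportional to the elasticities.
Buyer share = εs/(εs + |εd|) = 0.6/(0.6 + 3.1) = 6/37; seller share = |εd|/(εs + |εd|) = 31/37.
So producers capture 31/37 of the subsidy.

Producer share = 31/37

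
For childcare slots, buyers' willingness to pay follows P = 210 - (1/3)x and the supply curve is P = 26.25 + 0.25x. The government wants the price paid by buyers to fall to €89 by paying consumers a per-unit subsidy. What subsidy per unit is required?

At a buyer price of 89, quantity demanded is 630 − 3·89 = 363.
Sellers supply 363 only when they receive Ps = 26.25 + 0.25·363 = 117.
s = Ps − Pb = 117 − 89 = 28.

Required subsidy s = €28 per unit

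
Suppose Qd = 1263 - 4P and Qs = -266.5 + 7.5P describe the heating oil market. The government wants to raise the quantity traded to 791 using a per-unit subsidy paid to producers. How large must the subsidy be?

Required subsidy s = 23 per unit

At Q = 791, invert demand for the buyer price: Pb = (1263 − 791)/4 = 118; invert supply for the seller price: Ps = (791 − (-266.5))/7.5 = 141.
The subsidy must fill the gap: s = Ps − Pb = 141 − 118 = 23.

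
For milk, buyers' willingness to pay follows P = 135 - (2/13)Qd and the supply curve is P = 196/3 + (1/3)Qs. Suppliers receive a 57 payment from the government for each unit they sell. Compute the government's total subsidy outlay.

Government cost = 14820

Pre-subsidy: 135 - (2/13)Q = 196/3 + (1/3)Q gives Q* = 143 and P* = 113.
With the subsidy, sellers receive Ps = Pb + 57 for each unit, where Pb is the price buyers pay.
On the curves, Pb = 135 - (2/13)Q and Ps = 196/3 + (1/3)Q; the wedge Ps − Pb = 57 gives 196/3 + (1/3)Q − (135 - (2/13)Q) = 57, so Q' = 260.
Then Pb = 135 − (2/13)·260 = 95 and Ps = 196/3 + (1/3)·260 = 152.
Government outlay = subsidy × quantity = 57 × 260 = 14820.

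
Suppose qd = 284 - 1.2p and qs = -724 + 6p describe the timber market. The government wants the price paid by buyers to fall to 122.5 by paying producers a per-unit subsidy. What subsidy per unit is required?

At a buyer price of 122.5, quantity demanded is 284 − 1.2·122.5 = 137.
Sellers supply 137 only when they receive ps with -724 + 6·ps = 137, i.e. ps = 143.5.
s = ps − pb = 143.5 − 122.5 = 21.

Required subsidy s = 21 per unit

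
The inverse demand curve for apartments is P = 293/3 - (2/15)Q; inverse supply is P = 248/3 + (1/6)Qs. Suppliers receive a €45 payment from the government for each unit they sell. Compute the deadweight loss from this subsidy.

Deadweight loss = €3375

Pre-subsidy: 293/3 - (2/15)Q = 248/3 + (1/6)Q gives Q* = 50 and P* = 91.
With the subsidy, sellers receive Ps = Pb + 45 for each unit, where Pb is the price buyers pay.
On the curves, Pb = 293/3 - (2/15)Q and Ps = 248/3 + (1/6)Q; the wedge Ps − Pb = 45 gives 248/3 + (1/6)Q − (293/3 - (2/15)Q) = 45, so Q' = 200.
Then Pb = 293/3 − (2/15)·200 = 71 and Ps = 248/3 + (1/6)·200 = 116.
The subsidy expands output by 200 − 50 = 150 past the efficient level; on those units the gap between marginal cost and willingness to pay runs from 0 up to 45.
DWL = ½ × 45 × 150 = 3375.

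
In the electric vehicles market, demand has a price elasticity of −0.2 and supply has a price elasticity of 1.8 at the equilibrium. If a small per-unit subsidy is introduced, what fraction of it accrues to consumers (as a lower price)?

For a small subsidy around the equilibrium, the benefit split depends on the relative slopes, which at a point are proportional to the elasticities.
Buyer share = εs/(εs + |εd|) = 1.8/(1.8 + 0.2) = 0.9; seller share = |εd|/(εs + |εd|) = 0.1.

Consumer share = 0.9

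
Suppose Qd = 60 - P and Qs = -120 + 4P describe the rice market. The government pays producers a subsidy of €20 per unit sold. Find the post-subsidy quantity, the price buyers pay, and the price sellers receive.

Pre-subsidy: 60 - P = -120 + 4P gives P* = 36, Q* = 24.
With the subsidy, sellers receive Ps = Pb + 20 for each unit, where Pb is the price buyers pay.
Supply in terms of Pb becomes Qs = -120 + 4(Pb + 20) = -40 + 4Pb. Setting this equal to demand: 60 - Pb = -40 + 4Pb, so Pb = 20.
Sellers receive Ps = 20 + 20 = 40; Q' = 60 − 1·20 = 40.

Q' = 40; buyers pay €20; sellers receive €40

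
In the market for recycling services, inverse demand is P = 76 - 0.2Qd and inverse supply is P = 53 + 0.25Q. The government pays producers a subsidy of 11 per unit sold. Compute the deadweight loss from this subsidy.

Pre-subsidy: 76 - 0.2Q = 53 + 0.25Q gives Q* = 460/9 and P* = 592/9.
With the subsidy, sellers receive Ps = Pb + 11 for each unit, where Pb is the price buyers pay.
On the curves, Pb = 76 - 0.2Q and Ps = 53 + 0.25Q; the wedge Ps − Pb = 11 gives 53 + 0.25Q − (76 - 0.2Q) = 11, so Q' = 680/9.
Then Pb = 76 − 0.2·(680/9) = 548/9 and Ps = 53 + 0.25·(680/9) = 647/9.
The subsidy expands output by 680/9 − 460/9 = 220/9 past the efficient level; on those units the gap between marginal cost and willingness to pay runs from 0 up to 11.
DWL = ½ × 11 × 220/9 = 1210/9.

Deadweight loss = 1210/9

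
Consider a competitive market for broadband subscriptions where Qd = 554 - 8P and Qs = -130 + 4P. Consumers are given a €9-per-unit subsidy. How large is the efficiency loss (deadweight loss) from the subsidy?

Pre-subsidy: 554 - 8P = -130 + 4P gives P* = 57, Q* = 98.
With the rebate, buyers effectively pay Pb = Ps − 9, where Ps is the price sellers receive.
Demand in terms of Ps becomes Qd = 554 − 8(Ps − 9) = 626 - 8Ps. Setting this equal to supply: 626 - 8Ps = -130 + 4Ps, so Ps = 63.
Buyers pay Pb = 63 − 9 = 54; Q' = -130 + 4·63 = 122.
The subsidy expands output by 122 − 98 = 24 past the efficient level; on those units the gap between marginal cost and willingness to pay runs from 0 up to 9.
DWL = ½ × 9 × 24 = 108.

Deadweight loss = €108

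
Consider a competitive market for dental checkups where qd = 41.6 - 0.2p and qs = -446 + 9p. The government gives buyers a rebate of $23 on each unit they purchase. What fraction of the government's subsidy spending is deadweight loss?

Pre-subsidy: 41.6 - 0.2p = -446 + 9p gives p* = 53, q* = 31.
With the rebate, buyers effectively pay pb = ps − 23, where ps is the price sellers receive.
Demand in terms of ps becomes qd = 41.6 − 0.2(ps − 23) = 46.2 - 0.2ps. Setting this equal to supply: 46.2 - 0.2ps = -446 + 9ps, so ps = 53.5.
Buyers pay pb = 53.5 − 23 = 30.5; q' = -446 + 9·53.5 = 35.5.
ΔCS = ½(31 + 35.5)(53 − 30.5) = 748.125; ΔPS = ½(31 + 35.5)(53.5 − 53) = 16.625.
Government spending = 23 × 35.5 = 816.5.
DWL = ½ × 23 × (35.5 − 31) = 51.75; fraction = 51.75 / 816.5 = 9/142.

DWL / government spending = 9/142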